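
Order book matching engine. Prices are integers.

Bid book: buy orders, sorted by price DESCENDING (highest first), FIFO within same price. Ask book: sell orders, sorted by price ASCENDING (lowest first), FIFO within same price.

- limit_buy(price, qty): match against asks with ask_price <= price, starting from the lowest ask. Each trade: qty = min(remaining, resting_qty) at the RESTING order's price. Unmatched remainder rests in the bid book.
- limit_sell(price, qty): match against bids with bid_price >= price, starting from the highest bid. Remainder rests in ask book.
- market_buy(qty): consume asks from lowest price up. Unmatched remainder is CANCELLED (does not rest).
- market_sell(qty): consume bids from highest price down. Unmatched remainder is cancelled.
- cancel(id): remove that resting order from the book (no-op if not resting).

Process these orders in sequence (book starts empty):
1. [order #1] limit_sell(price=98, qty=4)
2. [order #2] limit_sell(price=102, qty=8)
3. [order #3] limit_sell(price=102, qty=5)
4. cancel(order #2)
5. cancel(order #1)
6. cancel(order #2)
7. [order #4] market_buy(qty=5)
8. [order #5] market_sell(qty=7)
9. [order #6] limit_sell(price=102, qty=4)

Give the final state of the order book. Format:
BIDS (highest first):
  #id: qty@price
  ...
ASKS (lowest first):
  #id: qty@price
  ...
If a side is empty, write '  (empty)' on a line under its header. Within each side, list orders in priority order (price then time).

Answer: BIDS (highest first):
  (empty)
ASKS (lowest first):
  #6: 4@102

Derivation:
After op 1 [order #1] limit_sell(price=98, qty=4): fills=none; bids=[-] asks=[#1:4@98]
After op 2 [order #2] limit_sell(price=102, qty=8): fills=none; bids=[-] asks=[#1:4@98 #2:8@102]
After op 3 [order #3] limit_sell(price=102, qty=5): fills=none; bids=[-] asks=[#1:4@98 #2:8@102 #3:5@102]
After op 4 cancel(order #2): fills=none; bids=[-] asks=[#1:4@98 #3:5@102]
After op 5 cancel(order #1): fills=none; bids=[-] asks=[#3:5@102]
After op 6 cancel(order #2): fills=none; bids=[-] asks=[#3:5@102]
After op 7 [order #4] market_buy(qty=5): fills=#4x#3:5@102; bids=[-] asks=[-]
After op 8 [order #5] market_sell(qty=7): fills=none; bids=[-] asks=[-]
After op 9 [order #6] limit_sell(price=102, qty=4): fills=none; bids=[-] asks=[#6:4@102]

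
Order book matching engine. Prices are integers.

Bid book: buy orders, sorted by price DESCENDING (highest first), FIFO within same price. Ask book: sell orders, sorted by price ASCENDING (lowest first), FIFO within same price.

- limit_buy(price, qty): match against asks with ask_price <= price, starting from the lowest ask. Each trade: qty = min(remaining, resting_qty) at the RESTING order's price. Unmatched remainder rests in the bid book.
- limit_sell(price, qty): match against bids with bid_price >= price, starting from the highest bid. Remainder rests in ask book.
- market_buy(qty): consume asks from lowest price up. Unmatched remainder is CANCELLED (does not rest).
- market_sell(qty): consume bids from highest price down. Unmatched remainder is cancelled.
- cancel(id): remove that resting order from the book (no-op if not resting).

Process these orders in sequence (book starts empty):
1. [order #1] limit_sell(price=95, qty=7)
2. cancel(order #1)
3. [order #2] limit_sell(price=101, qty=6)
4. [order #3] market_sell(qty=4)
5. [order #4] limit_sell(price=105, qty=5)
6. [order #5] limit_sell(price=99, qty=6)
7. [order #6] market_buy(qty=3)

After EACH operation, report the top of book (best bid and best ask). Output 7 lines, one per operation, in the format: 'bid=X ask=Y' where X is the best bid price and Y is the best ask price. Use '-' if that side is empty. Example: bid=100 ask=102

Answer: bid=- ask=95
bid=- ask=-
bid=- ask=101
bid=- ask=101
bid=- ask=101
bid=- ask=99
bid=- ask=99

Derivation:
After op 1 [order #1] limit_sell(price=95, qty=7): fills=none; bids=[-] asks=[#1:7@95]
After op 2 cancel(order #1): fills=none; bids=[-] asks=[-]
After op 3 [order #2] limit_sell(price=101, qty=6): fills=none; bids=[-] asks=[#2:6@101]
After op 4 [order #3] market_sell(qty=4): fills=none; bids=[-] asks=[#2:6@101]
After op 5 [order #4] limit_sell(price=105, qty=5): fills=none; bids=[-] asks=[#2:6@101 #4:5@105]
After op 6 [order #5] limit_sell(price=99, qty=6): fills=none; bids=[-] asks=[#5:6@99 #2:6@101 #4:5@105]
After op 7 [order #6] market_buy(qty=3): fills=#6x#5:3@99; bids=[-] asks=[#5:3@99 #2:6@101 #4:5@105]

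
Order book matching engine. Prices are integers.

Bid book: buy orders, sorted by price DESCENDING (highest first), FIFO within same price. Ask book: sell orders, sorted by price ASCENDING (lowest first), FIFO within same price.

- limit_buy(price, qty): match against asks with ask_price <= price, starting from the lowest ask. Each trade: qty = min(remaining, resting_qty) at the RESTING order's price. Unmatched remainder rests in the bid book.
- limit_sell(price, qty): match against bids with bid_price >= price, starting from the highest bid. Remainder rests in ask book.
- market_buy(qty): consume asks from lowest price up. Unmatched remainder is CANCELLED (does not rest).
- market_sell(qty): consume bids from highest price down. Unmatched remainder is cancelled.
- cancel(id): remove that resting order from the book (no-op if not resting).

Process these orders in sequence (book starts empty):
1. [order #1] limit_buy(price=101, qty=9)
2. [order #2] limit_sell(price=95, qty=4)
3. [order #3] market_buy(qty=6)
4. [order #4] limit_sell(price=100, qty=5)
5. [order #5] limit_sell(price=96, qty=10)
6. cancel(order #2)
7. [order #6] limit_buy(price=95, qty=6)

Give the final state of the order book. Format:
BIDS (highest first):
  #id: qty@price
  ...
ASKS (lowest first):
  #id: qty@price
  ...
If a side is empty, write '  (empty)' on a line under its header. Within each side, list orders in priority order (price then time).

After op 1 [order #1] limit_buy(price=101, qty=9): fills=none; bids=[#1:9@101] asks=[-]
After op 2 [order #2] limit_sell(price=95, qty=4): fills=#1x#2:4@101; bids=[#1:5@101] asks=[-]
After op 3 [order #3] market_buy(qty=6): fills=none; bids=[#1:5@101] asks=[-]
After op 4 [order #4] limit_sell(price=100, qty=5): fills=#1x#4:5@101; bids=[-] asks=[-]
After op 5 [order #5] limit_sell(price=96, qty=10): fills=none; bids=[-] asks=[#5:10@96]
After op 6 cancel(order #2): fills=none; bids=[-] asks=[#5:10@96]
After op 7 [order #6] limit_buy(price=95, qty=6): fills=none; bids=[#6:6@95] asks=[#5:10@96]

Answer: BIDS (highest first):
  #6: 6@95
ASKS (lowest first):
  #5: 10@96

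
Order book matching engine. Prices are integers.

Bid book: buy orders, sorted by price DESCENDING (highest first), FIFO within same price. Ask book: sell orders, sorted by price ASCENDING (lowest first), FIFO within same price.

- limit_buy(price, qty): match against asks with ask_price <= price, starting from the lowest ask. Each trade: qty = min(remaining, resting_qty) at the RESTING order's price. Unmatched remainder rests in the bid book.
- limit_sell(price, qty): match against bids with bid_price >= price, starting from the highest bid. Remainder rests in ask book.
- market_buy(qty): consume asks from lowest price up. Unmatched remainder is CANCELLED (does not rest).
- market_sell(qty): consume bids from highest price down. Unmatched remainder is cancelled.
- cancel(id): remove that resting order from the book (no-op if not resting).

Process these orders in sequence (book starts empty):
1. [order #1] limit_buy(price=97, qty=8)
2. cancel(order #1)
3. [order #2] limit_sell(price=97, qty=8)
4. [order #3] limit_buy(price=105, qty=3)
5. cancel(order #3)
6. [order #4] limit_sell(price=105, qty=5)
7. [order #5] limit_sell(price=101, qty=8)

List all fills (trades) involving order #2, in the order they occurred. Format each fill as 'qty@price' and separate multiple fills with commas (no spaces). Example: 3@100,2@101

Answer: 3@97

Derivation:
After op 1 [order #1] limit_buy(price=97, qty=8): fills=none; bids=[#1:8@97] asks=[-]
After op 2 cancel(order #1): fills=none; bids=[-] asks=[-]
After op 3 [order #2] limit_sell(price=97, qty=8): fills=none; bids=[-] asks=[#2:8@97]
After op 4 [order #3] limit_buy(price=105, qty=3): fills=#3x#2:3@97; bids=[-] asks=[#2:5@97]
After op 5 cancel(order #3): fills=none; bids=[-] asks=[#2:5@97]
After op 6 [order #4] limit_sell(price=105, qty=5): fills=none; bids=[-] asks=[#2:5@97 #4:5@105]
After op 7 [order #5] limit_sell(price=101, qty=8): fills=none; bids=[-] asks=[#2:5@97 #5:8@101 #4:5@105]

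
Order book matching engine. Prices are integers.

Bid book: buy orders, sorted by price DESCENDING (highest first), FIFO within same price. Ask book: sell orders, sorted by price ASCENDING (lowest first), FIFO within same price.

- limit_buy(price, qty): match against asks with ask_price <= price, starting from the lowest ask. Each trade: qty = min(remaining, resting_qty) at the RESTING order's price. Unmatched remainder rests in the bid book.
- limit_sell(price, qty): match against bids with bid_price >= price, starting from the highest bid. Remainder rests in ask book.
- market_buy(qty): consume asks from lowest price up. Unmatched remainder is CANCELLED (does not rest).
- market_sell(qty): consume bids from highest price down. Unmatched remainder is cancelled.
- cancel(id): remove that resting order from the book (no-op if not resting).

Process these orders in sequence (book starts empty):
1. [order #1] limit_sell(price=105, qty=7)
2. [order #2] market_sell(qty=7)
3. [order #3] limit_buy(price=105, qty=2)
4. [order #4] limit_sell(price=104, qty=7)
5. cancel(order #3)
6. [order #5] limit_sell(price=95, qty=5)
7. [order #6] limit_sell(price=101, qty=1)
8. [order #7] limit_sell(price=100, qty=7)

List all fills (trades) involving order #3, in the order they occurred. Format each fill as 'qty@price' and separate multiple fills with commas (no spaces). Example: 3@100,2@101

Answer: 2@105

Derivation:
After op 1 [order #1] limit_sell(price=105, qty=7): fills=none; bids=[-] asks=[#1:7@105]
After op 2 [order #2] market_sell(qty=7): fills=none; bids=[-] asks=[#1:7@105]
After op 3 [order #3] limit_buy(price=105, qty=2): fills=#3x#1:2@105; bids=[-] asks=[#1:5@105]
After op 4 [order #4] limit_sell(price=104, qty=7): fills=none; bids=[-] asks=[#4:7@104 #1:5@105]
After op 5 cancel(order #3): fills=none; bids=[-] asks=[#4:7@104 #1:5@105]
After op 6 [order #5] limit_sell(price=95, qty=5): fills=none; bids=[-] asks=[#5:5@95 #4:7@104 #1:5@105]
After op 7 [order #6] limit_sell(price=101, qty=1): fills=none; bids=[-] asks=[#5:5@95 #6:1@101 #4:7@104 #1:5@105]
After op 8 [order #7] limit_sell(price=100, qty=7): fills=none; bids=[-] asks=[#5:5@95 #7:7@100 #6:1@101 #4:7@104 #1:5@105]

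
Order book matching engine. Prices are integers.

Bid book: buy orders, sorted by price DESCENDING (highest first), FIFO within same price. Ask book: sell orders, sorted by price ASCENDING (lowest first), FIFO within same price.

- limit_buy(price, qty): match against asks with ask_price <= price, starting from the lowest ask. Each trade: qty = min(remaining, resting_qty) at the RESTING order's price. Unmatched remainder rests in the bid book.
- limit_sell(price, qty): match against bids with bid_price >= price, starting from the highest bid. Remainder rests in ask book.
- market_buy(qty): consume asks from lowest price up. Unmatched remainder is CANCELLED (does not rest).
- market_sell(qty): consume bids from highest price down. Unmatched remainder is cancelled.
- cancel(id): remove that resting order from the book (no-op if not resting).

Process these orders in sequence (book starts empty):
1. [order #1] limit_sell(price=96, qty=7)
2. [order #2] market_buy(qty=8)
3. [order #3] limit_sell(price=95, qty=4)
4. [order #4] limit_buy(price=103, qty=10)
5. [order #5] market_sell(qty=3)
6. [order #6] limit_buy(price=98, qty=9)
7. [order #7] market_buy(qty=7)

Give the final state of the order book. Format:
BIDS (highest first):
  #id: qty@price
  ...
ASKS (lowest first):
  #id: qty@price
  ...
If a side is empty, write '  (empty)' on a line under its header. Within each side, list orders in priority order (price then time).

Answer: BIDS (highest first):
  #4: 3@103
  #6: 9@98
ASKS (lowest first):
  (empty)

Derivation:
After op 1 [order #1] limit_sell(price=96, qty=7): fills=none; bids=[-] asks=[#1:7@96]
After op 2 [order #2] market_buy(qty=8): fills=#2x#1:7@96; bids=[-] asks=[-]
After op 3 [order #3] limit_sell(price=95, qty=4): fills=none; bids=[-] asks=[#3:4@95]
After op 4 [order #4] limit_buy(price=103, qty=10): fills=#4x#3:4@95; bids=[#4:6@103] asks=[-]
After op 5 [order #5] market_sell(qty=3): fills=#4x#5:3@103; bids=[#4:3@103] asks=[-]
After op 6 [order #6] limit_buy(price=98, qty=9): fills=none; bids=[#4:3@103 #6:9@98] asks=[-]
After op 7 [order #7] market_buy(qty=7): fills=none; bids=[#4:3@103 #6:9@98] asks=[-]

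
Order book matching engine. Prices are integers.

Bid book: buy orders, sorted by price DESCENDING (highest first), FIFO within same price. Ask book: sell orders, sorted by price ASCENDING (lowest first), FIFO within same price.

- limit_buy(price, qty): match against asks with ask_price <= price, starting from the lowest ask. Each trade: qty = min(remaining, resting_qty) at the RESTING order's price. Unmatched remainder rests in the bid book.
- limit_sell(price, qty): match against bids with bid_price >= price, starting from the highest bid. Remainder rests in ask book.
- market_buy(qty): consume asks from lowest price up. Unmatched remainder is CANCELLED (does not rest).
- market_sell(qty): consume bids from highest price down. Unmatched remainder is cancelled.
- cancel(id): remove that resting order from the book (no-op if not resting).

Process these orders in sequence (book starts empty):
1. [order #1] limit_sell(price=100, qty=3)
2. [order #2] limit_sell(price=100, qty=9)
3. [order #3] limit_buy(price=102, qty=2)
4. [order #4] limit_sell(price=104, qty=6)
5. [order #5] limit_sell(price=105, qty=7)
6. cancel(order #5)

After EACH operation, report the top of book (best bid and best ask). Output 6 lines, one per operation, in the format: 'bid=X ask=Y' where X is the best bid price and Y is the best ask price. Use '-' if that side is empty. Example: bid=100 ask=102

After op 1 [order #1] limit_sell(price=100, qty=3): fills=none; bids=[-] asks=[#1:3@100]
After op 2 [order #2] limit_sell(price=100, qty=9): fills=none; bids=[-] asks=[#1:3@100 #2:9@100]
After op 3 [order #3] limit_buy(price=102, qty=2): fills=#3x#1:2@100; bids=[-] asks=[#1:1@100 #2:9@100]
After op 4 [order #4] limit_sell(price=104, qty=6): fills=none; bids=[-] asks=[#1:1@100 #2:9@100 #4:6@104]
After op 5 [order #5] limit_sell(price=105, qty=7): fills=none; bids=[-] asks=[#1:1@100 #2:9@100 #4:6@104 #5:7@105]
After op 6 cancel(order #5): fills=none; bids=[-] asks=[#1:1@100 #2:9@100 #4:6@104]

Answer: bid=- ask=100
bid=- ask=100
bid=- ask=100
bid=- ask=100
bid=- ask=100
bid=- ask=100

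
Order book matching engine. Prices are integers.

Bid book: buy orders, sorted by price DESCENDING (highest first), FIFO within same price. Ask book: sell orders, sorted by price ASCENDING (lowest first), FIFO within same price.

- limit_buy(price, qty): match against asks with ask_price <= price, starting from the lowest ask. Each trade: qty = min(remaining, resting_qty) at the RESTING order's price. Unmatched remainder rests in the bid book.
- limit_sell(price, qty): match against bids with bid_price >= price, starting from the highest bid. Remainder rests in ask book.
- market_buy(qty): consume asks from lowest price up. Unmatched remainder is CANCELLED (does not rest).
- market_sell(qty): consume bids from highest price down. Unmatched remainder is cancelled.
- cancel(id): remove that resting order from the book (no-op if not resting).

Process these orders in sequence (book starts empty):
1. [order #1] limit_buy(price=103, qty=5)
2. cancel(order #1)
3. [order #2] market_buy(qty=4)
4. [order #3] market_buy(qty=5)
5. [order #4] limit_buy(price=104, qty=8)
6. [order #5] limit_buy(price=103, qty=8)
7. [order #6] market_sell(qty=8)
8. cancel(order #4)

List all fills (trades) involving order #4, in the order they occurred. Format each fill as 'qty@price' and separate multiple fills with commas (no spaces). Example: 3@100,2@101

After op 1 [order #1] limit_buy(price=103, qty=5): fills=none; bids=[#1:5@103] asks=[-]
After op 2 cancel(order #1): fills=none; bids=[-] asks=[-]
After op 3 [order #2] market_buy(qty=4): fills=none; bids=[-] asks=[-]
After op 4 [order #3] market_buy(qty=5): fills=none; bids=[-] asks=[-]
After op 5 [order #4] limit_buy(price=104, qty=8): fills=none; bids=[#4:8@104] asks=[-]
After op 6 [order #5] limit_buy(price=103, qty=8): fills=none; bids=[#4:8@104 #5:8@103] asks=[-]
After op 7 [order #6] market_sell(qty=8): fills=#4x#6:8@104; bids=[#5:8@103] asks=[-]
After op 8 cancel(order #4): fills=none; bids=[#5:8@103] asks=[-]

Answer: 8@104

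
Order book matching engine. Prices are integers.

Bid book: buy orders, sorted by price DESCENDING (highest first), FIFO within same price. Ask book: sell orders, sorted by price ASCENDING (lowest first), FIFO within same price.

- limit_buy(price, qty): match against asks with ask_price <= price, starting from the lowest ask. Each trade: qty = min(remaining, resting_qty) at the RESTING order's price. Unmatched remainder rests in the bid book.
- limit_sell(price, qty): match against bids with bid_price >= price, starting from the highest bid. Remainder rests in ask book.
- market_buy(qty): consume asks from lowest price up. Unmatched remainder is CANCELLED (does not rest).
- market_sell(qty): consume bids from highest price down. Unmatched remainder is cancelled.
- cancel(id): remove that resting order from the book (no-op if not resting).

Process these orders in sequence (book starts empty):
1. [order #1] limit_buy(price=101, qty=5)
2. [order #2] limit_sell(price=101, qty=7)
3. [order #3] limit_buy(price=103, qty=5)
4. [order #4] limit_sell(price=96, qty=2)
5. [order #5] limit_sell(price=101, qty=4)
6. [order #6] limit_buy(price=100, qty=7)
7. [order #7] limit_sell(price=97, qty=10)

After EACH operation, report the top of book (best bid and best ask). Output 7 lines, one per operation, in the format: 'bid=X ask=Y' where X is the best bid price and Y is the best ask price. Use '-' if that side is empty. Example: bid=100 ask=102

Answer: bid=101 ask=-
bid=- ask=101
bid=103 ask=-
bid=103 ask=-
bid=- ask=101
bid=100 ask=101
bid=- ask=97

Derivation:
After op 1 [order #1] limit_buy(price=101, qty=5): fills=none; bids=[#1:5@101] asks=[-]
After op 2 [order #2] limit_sell(price=101, qty=7): fills=#1x#2:5@101; bids=[-] asks=[#2:2@101]
After op 3 [order #3] limit_buy(price=103, qty=5): fills=#3x#2:2@101; bids=[#3:3@103] asks=[-]
After op 4 [order #4] limit_sell(price=96, qty=2): fills=#3x#4:2@103; bids=[#3:1@103] asks=[-]
After op 5 [order #5] limit_sell(price=101, qty=4): fills=#3x#5:1@103; bids=[-] asks=[#5:3@101]
After op 6 [order #6] limit_buy(price=100, qty=7): fills=none; bids=[#6:7@100] asks=[#5:3@101]
After op 7 [order #7] limit_sell(price=97, qty=10): fills=#6x#7:7@100; bids=[-] asks=[#7:3@97 #5:3@101]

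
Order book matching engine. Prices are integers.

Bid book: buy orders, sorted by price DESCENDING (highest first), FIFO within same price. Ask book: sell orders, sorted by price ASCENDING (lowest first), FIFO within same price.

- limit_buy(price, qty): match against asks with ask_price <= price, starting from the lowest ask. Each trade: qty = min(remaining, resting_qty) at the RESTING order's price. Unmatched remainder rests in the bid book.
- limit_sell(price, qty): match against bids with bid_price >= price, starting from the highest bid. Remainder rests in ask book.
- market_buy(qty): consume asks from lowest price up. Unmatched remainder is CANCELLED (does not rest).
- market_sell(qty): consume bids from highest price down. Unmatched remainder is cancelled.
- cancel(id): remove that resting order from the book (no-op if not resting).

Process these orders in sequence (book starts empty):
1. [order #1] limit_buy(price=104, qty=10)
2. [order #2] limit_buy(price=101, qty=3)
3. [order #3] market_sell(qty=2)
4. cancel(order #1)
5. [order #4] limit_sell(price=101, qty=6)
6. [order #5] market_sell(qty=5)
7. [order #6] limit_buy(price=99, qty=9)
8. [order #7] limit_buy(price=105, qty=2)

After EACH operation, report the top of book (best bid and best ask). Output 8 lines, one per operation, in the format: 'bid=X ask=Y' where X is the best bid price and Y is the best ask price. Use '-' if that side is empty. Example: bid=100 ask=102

After op 1 [order #1] limit_buy(price=104, qty=10): fills=none; bids=[#1:10@104] asks=[-]
After op 2 [order #2] limit_buy(price=101, qty=3): fills=none; bids=[#1:10@104 #2:3@101] asks=[-]
After op 3 [order #3] market_sell(qty=2): fills=#1x#3:2@104; bids=[#1:8@104 #2:3@101] asks=[-]
After op 4 cancel(order #1): fills=none; bids=[#2:3@101] asks=[-]
After op 5 [order #4] limit_sell(price=101, qty=6): fills=#2x#4:3@101; bids=[-] asks=[#4:3@101]
After op 6 [order #5] market_sell(qty=5): fills=none; bids=[-] asks=[#4:3@101]
After op 7 [order #6] limit_buy(price=99, qty=9): fills=none; bids=[#6:9@99] asks=[#4:3@101]
After op 8 [order #7] limit_buy(price=105, qty=2): fills=#7x#4:2@101; bids=[#6:9@99] asks=[#4:1@101]

Answer: bid=104 ask=-
bid=104 ask=-
bid=104 ask=-
bid=101 ask=-
bid=- ask=101
bid=- ask=101
bid=99 ask=101
bid=99 ask=101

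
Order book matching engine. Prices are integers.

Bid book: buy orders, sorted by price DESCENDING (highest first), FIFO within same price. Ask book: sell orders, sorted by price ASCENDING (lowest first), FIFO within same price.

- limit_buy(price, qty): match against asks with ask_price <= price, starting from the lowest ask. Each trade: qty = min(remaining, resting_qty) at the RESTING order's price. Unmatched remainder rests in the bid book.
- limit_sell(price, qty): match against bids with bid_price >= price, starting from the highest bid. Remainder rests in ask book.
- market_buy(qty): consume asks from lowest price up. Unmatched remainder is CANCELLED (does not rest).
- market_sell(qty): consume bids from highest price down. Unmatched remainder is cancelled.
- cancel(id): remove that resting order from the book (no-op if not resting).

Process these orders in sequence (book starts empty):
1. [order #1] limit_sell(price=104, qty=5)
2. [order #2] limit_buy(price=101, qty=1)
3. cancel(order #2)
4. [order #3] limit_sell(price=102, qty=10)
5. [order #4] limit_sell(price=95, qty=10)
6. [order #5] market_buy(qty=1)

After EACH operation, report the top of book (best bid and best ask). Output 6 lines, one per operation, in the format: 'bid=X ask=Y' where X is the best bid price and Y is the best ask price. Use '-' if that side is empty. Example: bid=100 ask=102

After op 1 [order #1] limit_sell(price=104, qty=5): fills=none; bids=[-] asks=[#1:5@104]
After op 2 [order #2] limit_buy(price=101, qty=1): fills=none; bids=[#2:1@101] asks=[#1:5@104]
After op 3 cancel(order #2): fills=none; bids=[-] asks=[#1:5@104]
After op 4 [order #3] limit_sell(price=102, qty=10): fills=none; bids=[-] asks=[#3:10@102 #1:5@104]
After op 5 [order #4] limit_sell(price=95, qty=10): fills=none; bids=[-] asks=[#4:10@95 #3:10@102 #1:5@104]
After op 6 [order #5] market_buy(qty=1): fills=#5x#4:1@95; bids=[-] asks=[#4:9@95 #3:10@102 #1:5@104]

Answer: bid=- ask=104
bid=101 ask=104
bid=- ask=104
bid=- ask=102
bid=- ask=95
bid=- ask=95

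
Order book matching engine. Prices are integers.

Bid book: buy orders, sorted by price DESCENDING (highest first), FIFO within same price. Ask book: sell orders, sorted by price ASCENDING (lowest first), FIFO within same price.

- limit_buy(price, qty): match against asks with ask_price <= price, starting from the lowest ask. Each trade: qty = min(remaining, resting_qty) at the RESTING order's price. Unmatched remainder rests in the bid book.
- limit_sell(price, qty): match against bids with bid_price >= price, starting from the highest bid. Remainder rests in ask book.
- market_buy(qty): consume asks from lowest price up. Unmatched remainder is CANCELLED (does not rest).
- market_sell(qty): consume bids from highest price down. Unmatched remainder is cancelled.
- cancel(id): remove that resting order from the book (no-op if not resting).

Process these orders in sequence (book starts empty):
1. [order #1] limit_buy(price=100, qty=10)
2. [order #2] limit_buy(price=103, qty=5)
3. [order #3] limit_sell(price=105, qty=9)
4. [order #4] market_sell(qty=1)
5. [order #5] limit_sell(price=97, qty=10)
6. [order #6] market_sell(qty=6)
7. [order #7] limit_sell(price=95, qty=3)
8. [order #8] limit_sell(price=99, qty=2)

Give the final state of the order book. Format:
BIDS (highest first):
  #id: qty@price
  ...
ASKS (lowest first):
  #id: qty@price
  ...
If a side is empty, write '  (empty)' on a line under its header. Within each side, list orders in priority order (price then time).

After op 1 [order #1] limit_buy(price=100, qty=10): fills=none; bids=[#1:10@100] asks=[-]
After op 2 [order #2] limit_buy(price=103, qty=5): fills=none; bids=[#2:5@103 #1:10@100] asks=[-]
After op 3 [order #3] limit_sell(price=105, qty=9): fills=none; bids=[#2:5@103 #1:10@100] asks=[#3:9@105]
After op 4 [order #4] market_sell(qty=1): fills=#2x#4:1@103; bids=[#2:4@103 #1:10@100] asks=[#3:9@105]
After op 5 [order #5] limit_sell(price=97, qty=10): fills=#2x#5:4@103 #1x#5:6@100; bids=[#1:4@100] asks=[#3:9@105]
After op 6 [order #6] market_sell(qty=6): fills=#1x#6:4@100; bids=[-] asks=[#3:9@105]
After op 7 [order #7] limit_sell(price=95, qty=3): fills=none; bids=[-] asks=[#7:3@95 #3:9@105]
After op 8 [order #8] limit_sell(price=99, qty=2): fills=none; bids=[-] asks=[#7:3@95 #8:2@99 #3:9@105]

Answer: BIDS (highest first):
  (empty)
ASKS (lowest first):
  #7: 3@95
  #8: 2@99
  #3: 9@105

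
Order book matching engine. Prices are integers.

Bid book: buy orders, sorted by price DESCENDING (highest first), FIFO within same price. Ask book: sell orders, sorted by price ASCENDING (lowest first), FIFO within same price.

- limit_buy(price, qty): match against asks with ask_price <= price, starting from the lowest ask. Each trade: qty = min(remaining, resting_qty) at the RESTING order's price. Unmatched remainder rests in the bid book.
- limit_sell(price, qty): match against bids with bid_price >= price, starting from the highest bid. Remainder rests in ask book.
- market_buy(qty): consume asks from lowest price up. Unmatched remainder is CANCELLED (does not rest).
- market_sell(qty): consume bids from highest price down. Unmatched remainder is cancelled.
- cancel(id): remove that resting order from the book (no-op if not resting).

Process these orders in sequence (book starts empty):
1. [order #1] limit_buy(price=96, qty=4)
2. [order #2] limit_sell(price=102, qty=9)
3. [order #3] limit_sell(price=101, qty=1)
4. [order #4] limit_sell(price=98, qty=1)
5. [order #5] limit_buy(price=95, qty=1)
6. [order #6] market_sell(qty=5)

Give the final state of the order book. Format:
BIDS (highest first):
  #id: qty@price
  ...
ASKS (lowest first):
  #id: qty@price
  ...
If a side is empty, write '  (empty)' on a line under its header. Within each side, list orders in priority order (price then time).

Answer: BIDS (highest first):
  (empty)
ASKS (lowest first):
  #4: 1@98
  #3: 1@101
  #2: 9@102

Derivation:
After op 1 [order #1] limit_buy(price=96, qty=4): fills=none; bids=[#1:4@96] asks=[-]
After op 2 [order #2] limit_sell(price=102, qty=9): fills=none; bids=[#1:4@96] asks=[#2:9@102]
After op 3 [order #3] limit_sell(price=101, qty=1): fills=none; bids=[#1:4@96] asks=[#3:1@101 #2:9@102]
After op 4 [order #4] limit_sell(price=98, qty=1): fills=none; bids=[#1:4@96] asks=[#4:1@98 #3:1@101 #2:9@102]
After op 5 [order #5] limit_buy(price=95, qty=1): fills=none; bids=[#1:4@96 #5:1@95] asks=[#4:1@98 #3:1@101 #2:9@102]
After op 6 [order #6] market_sell(qty=5): fills=#1x#6:4@96 #5x#6:1@95; bids=[-] asks=[#4:1@98 #3:1@101 #2:9@102]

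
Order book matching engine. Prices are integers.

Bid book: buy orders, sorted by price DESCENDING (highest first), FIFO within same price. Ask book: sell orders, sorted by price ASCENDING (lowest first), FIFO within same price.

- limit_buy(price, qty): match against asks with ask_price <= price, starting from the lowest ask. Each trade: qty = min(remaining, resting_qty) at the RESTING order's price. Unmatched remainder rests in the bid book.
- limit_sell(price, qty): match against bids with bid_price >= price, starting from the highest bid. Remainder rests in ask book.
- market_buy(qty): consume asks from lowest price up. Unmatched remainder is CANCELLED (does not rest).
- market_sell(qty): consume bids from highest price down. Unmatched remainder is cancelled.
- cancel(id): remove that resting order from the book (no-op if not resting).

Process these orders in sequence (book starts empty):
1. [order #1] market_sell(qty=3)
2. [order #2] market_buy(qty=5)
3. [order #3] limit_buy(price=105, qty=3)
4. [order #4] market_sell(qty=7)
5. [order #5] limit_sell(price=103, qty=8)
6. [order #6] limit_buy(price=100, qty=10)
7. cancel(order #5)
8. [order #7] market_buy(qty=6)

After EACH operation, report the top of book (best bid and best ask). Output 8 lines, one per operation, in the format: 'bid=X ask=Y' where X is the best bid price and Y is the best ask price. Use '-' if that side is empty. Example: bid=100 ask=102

After op 1 [order #1] market_sell(qty=3): fills=none; bids=[-] asks=[-]
After op 2 [order #2] market_buy(qty=5): fills=none; bids=[-] asks=[-]
After op 3 [order #3] limit_buy(price=105, qty=3): fills=none; bids=[#3:3@105] asks=[-]
After op 4 [order #4] market_sell(qty=7): fills=#3x#4:3@105; bids=[-] asks=[-]
After op 5 [order #5] limit_sell(price=103, qty=8): fills=none; bids=[-] asks=[#5:8@103]
After op 6 [order #6] limit_buy(price=100, qty=10): fills=none; bids=[#6:10@100] asks=[#5:8@103]
After op 7 cancel(order #5): fills=none; bids=[#6:10@100] asks=[-]
After op 8 [order #7] market_buy(qty=6): fills=none; bids=[#6:10@100] asks=[-]

Answer: bid=- ask=-
bid=- ask=-
bid=105 ask=-
bid=- ask=-
bid=- ask=103
bid=100 ask=103
bid=100 ask=-
bid=100 ask=-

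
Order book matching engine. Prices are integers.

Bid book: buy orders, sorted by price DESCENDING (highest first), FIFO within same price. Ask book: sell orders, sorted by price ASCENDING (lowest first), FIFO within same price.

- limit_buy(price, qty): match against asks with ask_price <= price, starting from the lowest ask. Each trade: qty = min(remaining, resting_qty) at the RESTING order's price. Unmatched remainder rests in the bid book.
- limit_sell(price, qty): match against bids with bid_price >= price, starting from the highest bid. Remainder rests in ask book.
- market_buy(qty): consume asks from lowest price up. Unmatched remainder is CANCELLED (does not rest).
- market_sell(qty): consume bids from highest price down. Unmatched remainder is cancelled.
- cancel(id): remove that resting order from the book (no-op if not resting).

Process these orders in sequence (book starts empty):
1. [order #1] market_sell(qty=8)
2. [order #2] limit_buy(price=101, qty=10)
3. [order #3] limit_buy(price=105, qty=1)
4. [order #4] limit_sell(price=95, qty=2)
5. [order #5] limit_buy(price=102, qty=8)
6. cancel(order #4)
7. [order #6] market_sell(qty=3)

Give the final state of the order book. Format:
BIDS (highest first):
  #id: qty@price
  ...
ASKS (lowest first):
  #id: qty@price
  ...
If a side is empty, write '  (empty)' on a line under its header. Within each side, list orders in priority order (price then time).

After op 1 [order #1] market_sell(qty=8): fills=none; bids=[-] asks=[-]
After op 2 [order #2] limit_buy(price=101, qty=10): fills=none; bids=[#2:10@101] asks=[-]
After op 3 [order #3] limit_buy(price=105, qty=1): fills=none; bids=[#3:1@105 #2:10@101] asks=[-]
After op 4 [order #4] limit_sell(price=95, qty=2): fills=#3x#4:1@105 #2x#4:1@101; bids=[#2:9@101] asks=[-]
After op 5 [order #5] limit_buy(price=102, qty=8): fills=none; bids=[#5:8@102 #2:9@101] asks=[-]
After op 6 cancel(order #4): fills=none; bids=[#5:8@102 #2:9@101] asks=[-]
After op 7 [order #6] market_sell(qty=3): fills=#5x#6:3@102; bids=[#5:5@102 #2:9@101] asks=[-]

Answer: BIDS (highest first):
  #5: 5@102
  #2: 9@101
ASKS (lowest first):
  (empty)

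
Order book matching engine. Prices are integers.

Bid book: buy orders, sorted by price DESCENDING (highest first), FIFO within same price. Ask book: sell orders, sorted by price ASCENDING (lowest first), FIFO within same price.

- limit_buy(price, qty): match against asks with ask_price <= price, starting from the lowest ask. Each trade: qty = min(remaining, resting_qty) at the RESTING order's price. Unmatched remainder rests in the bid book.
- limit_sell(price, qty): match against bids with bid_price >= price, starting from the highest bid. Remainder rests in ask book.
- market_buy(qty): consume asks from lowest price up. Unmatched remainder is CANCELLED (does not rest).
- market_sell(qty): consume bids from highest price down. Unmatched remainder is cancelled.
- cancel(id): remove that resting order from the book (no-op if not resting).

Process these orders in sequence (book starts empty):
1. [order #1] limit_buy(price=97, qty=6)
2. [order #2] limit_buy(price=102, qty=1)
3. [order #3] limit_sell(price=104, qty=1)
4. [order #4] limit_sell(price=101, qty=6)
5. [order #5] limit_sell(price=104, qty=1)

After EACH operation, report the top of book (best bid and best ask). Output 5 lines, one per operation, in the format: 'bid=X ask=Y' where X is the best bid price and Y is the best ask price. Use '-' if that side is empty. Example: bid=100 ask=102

After op 1 [order #1] limit_buy(price=97, qty=6): fills=none; bids=[#1:6@97] asks=[-]
After op 2 [order #2] limit_buy(price=102, qty=1): fills=none; bids=[#2:1@102 #1:6@97] asks=[-]
After op 3 [order #3] limit_sell(price=104, qty=1): fills=none; bids=[#2:1@102 #1:6@97] asks=[#3:1@104]
After op 4 [order #4] limit_sell(price=101, qty=6): fills=#2x#4:1@102; bids=[#1:6@97] asks=[#4:5@101 #3:1@104]
After op 5 [order #5] limit_sell(price=104, qty=1): fills=none; bids=[#1:6@97] asks=[#4:5@101 #3:1@104 #5:1@104]

Answer: bid=97 ask=-
bid=102 ask=-
bid=102 ask=104
bid=97 ask=101
bid=97 ask=101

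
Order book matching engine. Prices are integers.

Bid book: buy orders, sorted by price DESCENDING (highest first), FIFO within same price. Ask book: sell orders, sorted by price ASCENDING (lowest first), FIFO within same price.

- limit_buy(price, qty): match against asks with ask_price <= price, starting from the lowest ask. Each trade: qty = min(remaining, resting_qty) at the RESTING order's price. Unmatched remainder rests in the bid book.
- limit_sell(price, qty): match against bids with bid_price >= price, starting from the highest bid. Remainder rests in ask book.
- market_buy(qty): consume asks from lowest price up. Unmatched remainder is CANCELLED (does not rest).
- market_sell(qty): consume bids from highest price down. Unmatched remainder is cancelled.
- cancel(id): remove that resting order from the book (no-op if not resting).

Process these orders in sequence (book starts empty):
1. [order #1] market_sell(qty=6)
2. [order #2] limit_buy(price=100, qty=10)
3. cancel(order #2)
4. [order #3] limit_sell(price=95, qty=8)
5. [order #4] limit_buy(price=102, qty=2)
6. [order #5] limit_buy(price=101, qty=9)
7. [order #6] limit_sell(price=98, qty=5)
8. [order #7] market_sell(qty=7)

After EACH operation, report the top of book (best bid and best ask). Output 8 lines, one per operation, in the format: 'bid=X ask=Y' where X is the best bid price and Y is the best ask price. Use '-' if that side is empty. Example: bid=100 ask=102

After op 1 [order #1] market_sell(qty=6): fills=none; bids=[-] asks=[-]
After op 2 [order #2] limit_buy(price=100, qty=10): fills=none; bids=[#2:10@100] asks=[-]
After op 3 cancel(order #2): fills=none; bids=[-] asks=[-]
After op 4 [order #3] limit_sell(price=95, qty=8): fills=none; bids=[-] asks=[#3:8@95]
After op 5 [order #4] limit_buy(price=102, qty=2): fills=#4x#3:2@95; bids=[-] asks=[#3:6@95]
After op 6 [order #5] limit_buy(price=101, qty=9): fills=#5x#3:6@95; bids=[#5:3@101] asks=[-]
After op 7 [order #6] limit_sell(price=98, qty=5): fills=#5x#6:3@101; bids=[-] asks=[#6:2@98]
After op 8 [order #7] market_sell(qty=7): fills=none; bids=[-] asks=[#6:2@98]

Answer: bid=- ask=-
bid=100 ask=-
bid=- ask=-
bid=- ask=95
bid=- ask=95
bid=101 ask=-
bid=- ask=98
bid=- ask=98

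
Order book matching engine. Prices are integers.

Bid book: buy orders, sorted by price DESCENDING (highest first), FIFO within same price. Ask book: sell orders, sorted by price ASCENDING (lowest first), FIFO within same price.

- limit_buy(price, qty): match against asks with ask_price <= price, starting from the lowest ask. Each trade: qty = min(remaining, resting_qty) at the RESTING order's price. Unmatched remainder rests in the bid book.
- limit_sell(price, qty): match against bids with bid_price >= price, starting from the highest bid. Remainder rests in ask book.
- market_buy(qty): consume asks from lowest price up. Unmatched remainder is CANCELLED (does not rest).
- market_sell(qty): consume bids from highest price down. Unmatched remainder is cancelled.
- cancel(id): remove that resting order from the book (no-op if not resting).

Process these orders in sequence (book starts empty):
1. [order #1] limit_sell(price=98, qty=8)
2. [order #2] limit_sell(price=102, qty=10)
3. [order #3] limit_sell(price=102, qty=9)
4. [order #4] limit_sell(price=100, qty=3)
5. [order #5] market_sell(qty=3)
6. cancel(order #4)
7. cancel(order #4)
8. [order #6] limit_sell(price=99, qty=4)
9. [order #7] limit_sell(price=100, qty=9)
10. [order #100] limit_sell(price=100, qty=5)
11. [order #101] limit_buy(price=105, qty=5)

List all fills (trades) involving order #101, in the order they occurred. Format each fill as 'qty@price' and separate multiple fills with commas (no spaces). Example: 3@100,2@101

Answer: 5@98

Derivation:
After op 1 [order #1] limit_sell(price=98, qty=8): fills=none; bids=[-] asks=[#1:8@98]
After op 2 [order #2] limit_sell(price=102, qty=10): fills=none; bids=[-] asks=[#1:8@98 #2:10@102]
After op 3 [order #3] limit_sell(price=102, qty=9): fills=none; bids=[-] asks=[#1:8@98 #2:10@102 #3:9@102]
After op 4 [order #4] limit_sell(price=100, qty=3): fills=none; bids=[-] asks=[#1:8@98 #4:3@100 #2:10@102 #3:9@102]
After op 5 [order #5] market_sell(qty=3): fills=none; bids=[-] asks=[#1:8@98 #4:3@100 #2:10@102 #3:9@102]
After op 6 cancel(order #4): fills=none; bids=[-] asks=[#1:8@98 #2:10@102 #3:9@102]
After op 7 cancel(order #4): fills=none; bids=[-] asks=[#1:8@98 #2:10@102 #3:9@102]
After op 8 [order #6] limit_sell(price=99, qty=4): fills=none; bids=[-] asks=[#1:8@98 #6:4@99 #2:10@102 #3:9@102]
After op 9 [order #7] limit_sell(price=100, qty=9): fills=none; bids=[-] asks=[#1:8@98 #6:4@99 #7:9@100 #2:10@102 #3:9@102]
After op 10 [order #100] limit_sell(price=100, qty=5): fills=none; bids=[-] asks=[#1:8@98 #6:4@99 #7:9@100 #100:5@100 #2:10@102 #3:9@102]
After op 11 [order #101] limit_buy(price=105, qty=5): fills=#101x#1:5@98; bids=[-] asks=[#1:3@98 #6:4@99 #7:9@100 #100:5@100 #2:10@102 #3:9@102]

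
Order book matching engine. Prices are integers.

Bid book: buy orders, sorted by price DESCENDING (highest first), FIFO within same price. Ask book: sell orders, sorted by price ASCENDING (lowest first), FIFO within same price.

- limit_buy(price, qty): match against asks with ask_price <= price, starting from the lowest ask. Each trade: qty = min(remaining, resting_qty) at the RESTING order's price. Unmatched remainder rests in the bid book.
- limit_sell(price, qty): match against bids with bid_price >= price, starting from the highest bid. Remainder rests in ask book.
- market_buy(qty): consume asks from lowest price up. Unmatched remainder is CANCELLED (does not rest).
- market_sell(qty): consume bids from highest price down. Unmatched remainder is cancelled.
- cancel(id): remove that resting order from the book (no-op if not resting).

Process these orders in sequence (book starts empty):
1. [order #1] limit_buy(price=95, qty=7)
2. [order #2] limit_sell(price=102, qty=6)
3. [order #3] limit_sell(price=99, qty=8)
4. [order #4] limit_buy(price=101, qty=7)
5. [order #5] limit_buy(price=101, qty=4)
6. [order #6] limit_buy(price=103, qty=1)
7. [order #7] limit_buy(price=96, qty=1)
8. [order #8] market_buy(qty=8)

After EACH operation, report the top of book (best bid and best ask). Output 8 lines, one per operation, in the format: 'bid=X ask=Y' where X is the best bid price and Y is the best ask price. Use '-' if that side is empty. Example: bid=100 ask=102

After op 1 [order #1] limit_buy(price=95, qty=7): fills=none; bids=[#1:7@95] asks=[-]
After op 2 [order #2] limit_sell(price=102, qty=6): fills=none; bids=[#1:7@95] asks=[#2:6@102]
After op 3 [order #3] limit_sell(price=99, qty=8): fills=none; bids=[#1:7@95] asks=[#3:8@99 #2:6@102]
After op 4 [order #4] limit_buy(price=101, qty=7): fills=#4x#3:7@99; bids=[#1:7@95] asks=[#3:1@99 #2:6@102]
After op 5 [order #5] limit_buy(price=101, qty=4): fills=#5x#3:1@99; bids=[#5:3@101 #1:7@95] asks=[#2:6@102]
After op 6 [order #6] limit_buy(price=103, qty=1): fills=#6x#2:1@102; bids=[#5:3@101 #1:7@95] asks=[#2:5@102]
After op 7 [order #7] limit_buy(price=96, qty=1): fills=none; bids=[#5:3@101 #7:1@96 #1:7@95] asks=[#2:5@102]
After op 8 [order #8] market_buy(qty=8): fills=#8x#2:5@102; bids=[#5:3@101 #7:1@96 #1:7@95] asks=[-]

Answer: bid=95 ask=-
bid=95 ask=102
bid=95 ask=99
bid=95 ask=99
bid=101 ask=102
bid=101 ask=102
bid=101 ask=102
bid=101 ask=-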